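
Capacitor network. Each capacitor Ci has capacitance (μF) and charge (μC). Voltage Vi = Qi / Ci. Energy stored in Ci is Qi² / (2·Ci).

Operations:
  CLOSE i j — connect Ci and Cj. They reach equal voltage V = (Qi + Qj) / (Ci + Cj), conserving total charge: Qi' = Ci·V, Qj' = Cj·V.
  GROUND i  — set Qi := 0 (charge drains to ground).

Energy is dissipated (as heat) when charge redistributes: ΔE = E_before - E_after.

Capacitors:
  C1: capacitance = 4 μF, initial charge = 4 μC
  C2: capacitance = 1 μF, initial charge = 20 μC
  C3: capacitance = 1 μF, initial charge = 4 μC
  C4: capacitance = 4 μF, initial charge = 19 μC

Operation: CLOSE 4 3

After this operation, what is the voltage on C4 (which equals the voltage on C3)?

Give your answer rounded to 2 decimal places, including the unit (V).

Answer: 4.60 V

Derivation:
Initial: C1(4μF, Q=4μC, V=1.00V), C2(1μF, Q=20μC, V=20.00V), C3(1μF, Q=4μC, V=4.00V), C4(4μF, Q=19μC, V=4.75V)
Op 1: CLOSE 4-3: Q_total=23.00, C_total=5.00, V=4.60; Q4=18.40, Q3=4.60; dissipated=0.225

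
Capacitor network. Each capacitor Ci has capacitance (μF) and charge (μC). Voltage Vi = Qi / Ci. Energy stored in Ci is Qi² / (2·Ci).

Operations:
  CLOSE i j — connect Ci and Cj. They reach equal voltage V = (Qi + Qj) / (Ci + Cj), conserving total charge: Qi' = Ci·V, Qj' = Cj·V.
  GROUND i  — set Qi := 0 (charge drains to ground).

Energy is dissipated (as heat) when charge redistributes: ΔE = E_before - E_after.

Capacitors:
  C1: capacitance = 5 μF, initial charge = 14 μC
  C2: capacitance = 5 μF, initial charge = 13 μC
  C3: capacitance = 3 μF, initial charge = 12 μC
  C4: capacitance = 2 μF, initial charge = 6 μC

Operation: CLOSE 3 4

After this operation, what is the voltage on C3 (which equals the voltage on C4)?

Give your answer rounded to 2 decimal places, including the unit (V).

Answer: 3.60 V

Derivation:
Initial: C1(5μF, Q=14μC, V=2.80V), C2(5μF, Q=13μC, V=2.60V), C3(3μF, Q=12μC, V=4.00V), C4(2μF, Q=6μC, V=3.00V)
Op 1: CLOSE 3-4: Q_total=18.00, C_total=5.00, V=3.60; Q3=10.80, Q4=7.20; dissipated=0.600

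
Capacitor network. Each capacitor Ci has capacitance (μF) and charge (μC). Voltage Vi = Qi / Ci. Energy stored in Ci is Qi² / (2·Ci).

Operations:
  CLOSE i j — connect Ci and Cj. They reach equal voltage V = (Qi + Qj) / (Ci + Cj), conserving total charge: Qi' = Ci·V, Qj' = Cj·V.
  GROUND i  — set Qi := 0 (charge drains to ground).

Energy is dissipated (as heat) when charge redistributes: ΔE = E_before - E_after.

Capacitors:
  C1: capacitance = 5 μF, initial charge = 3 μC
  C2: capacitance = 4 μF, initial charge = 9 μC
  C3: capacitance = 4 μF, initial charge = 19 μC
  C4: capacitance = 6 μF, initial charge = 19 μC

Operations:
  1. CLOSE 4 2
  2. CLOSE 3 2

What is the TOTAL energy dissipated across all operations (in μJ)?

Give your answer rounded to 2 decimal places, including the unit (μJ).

Answer: 4.81 μJ

Derivation:
Initial: C1(5μF, Q=3μC, V=0.60V), C2(4μF, Q=9μC, V=2.25V), C3(4μF, Q=19μC, V=4.75V), C4(6μF, Q=19μC, V=3.17V)
Op 1: CLOSE 4-2: Q_total=28.00, C_total=10.00, V=2.80; Q4=16.80, Q2=11.20; dissipated=1.008
Op 2: CLOSE 3-2: Q_total=30.20, C_total=8.00, V=3.77; Q3=15.10, Q2=15.10; dissipated=3.803
Total dissipated: 4.811 μJ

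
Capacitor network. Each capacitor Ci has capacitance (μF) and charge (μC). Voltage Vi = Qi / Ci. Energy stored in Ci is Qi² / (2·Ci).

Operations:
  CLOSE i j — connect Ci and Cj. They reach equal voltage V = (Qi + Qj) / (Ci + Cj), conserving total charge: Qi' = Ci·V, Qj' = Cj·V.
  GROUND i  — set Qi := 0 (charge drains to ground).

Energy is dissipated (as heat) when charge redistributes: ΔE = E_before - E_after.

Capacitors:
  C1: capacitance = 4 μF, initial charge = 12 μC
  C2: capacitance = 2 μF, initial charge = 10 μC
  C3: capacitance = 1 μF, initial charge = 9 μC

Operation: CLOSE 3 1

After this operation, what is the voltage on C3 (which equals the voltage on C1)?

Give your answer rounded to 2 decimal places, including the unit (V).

Answer: 4.20 V

Derivation:
Initial: C1(4μF, Q=12μC, V=3.00V), C2(2μF, Q=10μC, V=5.00V), C3(1μF, Q=9μC, V=9.00V)
Op 1: CLOSE 3-1: Q_total=21.00, C_total=5.00, V=4.20; Q3=4.20, Q1=16.80; dissipated=14.400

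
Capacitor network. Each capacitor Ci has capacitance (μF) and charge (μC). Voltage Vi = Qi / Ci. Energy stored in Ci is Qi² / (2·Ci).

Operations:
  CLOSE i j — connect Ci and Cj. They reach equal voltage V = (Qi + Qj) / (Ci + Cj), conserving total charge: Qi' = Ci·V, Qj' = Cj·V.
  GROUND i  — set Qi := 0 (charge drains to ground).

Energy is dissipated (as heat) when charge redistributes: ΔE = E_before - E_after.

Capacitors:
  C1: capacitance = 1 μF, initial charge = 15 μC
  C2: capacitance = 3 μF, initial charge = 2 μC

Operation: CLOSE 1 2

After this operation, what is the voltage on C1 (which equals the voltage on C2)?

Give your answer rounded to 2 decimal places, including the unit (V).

Answer: 4.25 V

Derivation:
Initial: C1(1μF, Q=15μC, V=15.00V), C2(3μF, Q=2μC, V=0.67V)
Op 1: CLOSE 1-2: Q_total=17.00, C_total=4.00, V=4.25; Q1=4.25, Q2=12.75; dissipated=77.042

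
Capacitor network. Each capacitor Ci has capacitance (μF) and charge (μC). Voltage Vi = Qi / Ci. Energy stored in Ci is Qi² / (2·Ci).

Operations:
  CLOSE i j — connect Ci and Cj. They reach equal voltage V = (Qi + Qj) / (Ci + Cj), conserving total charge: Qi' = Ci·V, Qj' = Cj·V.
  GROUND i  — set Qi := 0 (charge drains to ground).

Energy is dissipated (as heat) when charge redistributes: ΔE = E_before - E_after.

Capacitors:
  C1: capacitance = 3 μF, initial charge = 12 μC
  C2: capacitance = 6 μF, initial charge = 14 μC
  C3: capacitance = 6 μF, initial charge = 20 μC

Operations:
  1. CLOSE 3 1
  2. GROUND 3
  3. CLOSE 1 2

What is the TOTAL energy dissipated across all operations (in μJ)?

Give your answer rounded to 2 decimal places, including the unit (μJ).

Initial: C1(3μF, Q=12μC, V=4.00V), C2(6μF, Q=14μC, V=2.33V), C3(6μF, Q=20μC, V=3.33V)
Op 1: CLOSE 3-1: Q_total=32.00, C_total=9.00, V=3.56; Q3=21.33, Q1=10.67; dissipated=0.444
Op 2: GROUND 3: Q3=0; energy lost=37.926
Op 3: CLOSE 1-2: Q_total=24.67, C_total=9.00, V=2.74; Q1=8.22, Q2=16.44; dissipated=1.494
Total dissipated: 39.864 μJ

Answer: 39.86 μJ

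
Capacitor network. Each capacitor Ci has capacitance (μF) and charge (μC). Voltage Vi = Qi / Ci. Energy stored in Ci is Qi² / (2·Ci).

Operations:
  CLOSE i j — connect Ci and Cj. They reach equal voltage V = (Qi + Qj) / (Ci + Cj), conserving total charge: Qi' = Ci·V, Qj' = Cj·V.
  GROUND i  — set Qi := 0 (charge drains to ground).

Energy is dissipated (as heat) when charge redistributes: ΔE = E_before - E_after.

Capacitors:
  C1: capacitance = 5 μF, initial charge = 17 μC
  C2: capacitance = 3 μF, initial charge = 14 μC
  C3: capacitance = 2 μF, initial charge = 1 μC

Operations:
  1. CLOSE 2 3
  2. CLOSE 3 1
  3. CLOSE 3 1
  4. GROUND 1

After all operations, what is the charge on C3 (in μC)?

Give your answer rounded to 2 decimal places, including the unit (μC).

Answer: 6.57 μC

Derivation:
Initial: C1(5μF, Q=17μC, V=3.40V), C2(3μF, Q=14μC, V=4.67V), C3(2μF, Q=1μC, V=0.50V)
Op 1: CLOSE 2-3: Q_total=15.00, C_total=5.00, V=3.00; Q2=9.00, Q3=6.00; dissipated=10.417
Op 2: CLOSE 3-1: Q_total=23.00, C_total=7.00, V=3.29; Q3=6.57, Q1=16.43; dissipated=0.114
Op 3: CLOSE 3-1: Q_total=23.00, C_total=7.00, V=3.29; Q3=6.57, Q1=16.43; dissipated=0.000
Op 4: GROUND 1: Q1=0; energy lost=26.990
Final charges: Q1=0.00, Q2=9.00, Q3=6.57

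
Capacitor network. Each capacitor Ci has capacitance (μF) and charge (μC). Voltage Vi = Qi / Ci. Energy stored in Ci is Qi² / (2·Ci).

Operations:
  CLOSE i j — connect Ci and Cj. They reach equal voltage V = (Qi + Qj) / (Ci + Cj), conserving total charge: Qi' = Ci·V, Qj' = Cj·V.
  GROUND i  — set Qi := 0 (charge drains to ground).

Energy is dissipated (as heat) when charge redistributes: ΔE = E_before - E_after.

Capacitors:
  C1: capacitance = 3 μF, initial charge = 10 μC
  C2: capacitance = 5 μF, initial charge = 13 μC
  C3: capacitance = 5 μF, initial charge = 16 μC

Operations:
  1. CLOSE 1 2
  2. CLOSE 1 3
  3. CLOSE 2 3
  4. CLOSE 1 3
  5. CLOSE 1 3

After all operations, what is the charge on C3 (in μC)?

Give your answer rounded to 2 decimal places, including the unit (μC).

Answer: 15.07 μC

Derivation:
Initial: C1(3μF, Q=10μC, V=3.33V), C2(5μF, Q=13μC, V=2.60V), C3(5μF, Q=16μC, V=3.20V)
Op 1: CLOSE 1-2: Q_total=23.00, C_total=8.00, V=2.88; Q1=8.62, Q2=14.38; dissipated=0.504
Op 2: CLOSE 1-3: Q_total=24.62, C_total=8.00, V=3.08; Q1=9.23, Q3=15.39; dissipated=0.099
Op 3: CLOSE 2-3: Q_total=29.77, C_total=10.00, V=2.98; Q2=14.88, Q3=14.88; dissipated=0.052
Op 4: CLOSE 1-3: Q_total=24.12, C_total=8.00, V=3.01; Q1=9.04, Q3=15.07; dissipated=0.010
Op 5: CLOSE 1-3: Q_total=24.12, C_total=8.00, V=3.01; Q1=9.04, Q3=15.07; dissipated=0.000
Final charges: Q1=9.04, Q2=14.88, Q3=15.07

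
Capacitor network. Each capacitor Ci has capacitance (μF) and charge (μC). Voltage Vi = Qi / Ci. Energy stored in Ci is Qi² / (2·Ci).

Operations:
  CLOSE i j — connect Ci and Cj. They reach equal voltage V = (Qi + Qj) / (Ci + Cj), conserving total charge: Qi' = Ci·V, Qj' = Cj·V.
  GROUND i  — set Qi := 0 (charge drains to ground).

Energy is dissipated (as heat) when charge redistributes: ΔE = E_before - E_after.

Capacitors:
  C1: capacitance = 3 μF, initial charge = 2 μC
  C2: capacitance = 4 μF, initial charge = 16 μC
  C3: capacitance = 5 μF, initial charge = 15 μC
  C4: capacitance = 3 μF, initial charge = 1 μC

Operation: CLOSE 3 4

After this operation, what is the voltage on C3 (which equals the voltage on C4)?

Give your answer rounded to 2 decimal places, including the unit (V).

Answer: 2.00 V

Derivation:
Initial: C1(3μF, Q=2μC, V=0.67V), C2(4μF, Q=16μC, V=4.00V), C3(5μF, Q=15μC, V=3.00V), C4(3μF, Q=1μC, V=0.33V)
Op 1: CLOSE 3-4: Q_total=16.00, C_total=8.00, V=2.00; Q3=10.00, Q4=6.00; dissipated=6.667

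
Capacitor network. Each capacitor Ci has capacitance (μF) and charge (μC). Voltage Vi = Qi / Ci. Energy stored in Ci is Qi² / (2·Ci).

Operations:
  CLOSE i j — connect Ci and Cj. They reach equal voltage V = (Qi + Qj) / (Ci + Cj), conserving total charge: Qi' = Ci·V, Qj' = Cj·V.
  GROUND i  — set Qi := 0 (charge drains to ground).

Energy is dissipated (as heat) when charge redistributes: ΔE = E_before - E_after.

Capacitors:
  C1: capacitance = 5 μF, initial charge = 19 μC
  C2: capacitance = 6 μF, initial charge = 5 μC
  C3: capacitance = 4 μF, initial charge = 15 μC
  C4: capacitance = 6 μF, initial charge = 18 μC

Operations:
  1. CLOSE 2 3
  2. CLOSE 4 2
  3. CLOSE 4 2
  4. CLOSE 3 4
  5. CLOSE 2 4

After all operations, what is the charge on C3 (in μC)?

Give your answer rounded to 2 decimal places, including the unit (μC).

Initial: C1(5μF, Q=19μC, V=3.80V), C2(6μF, Q=5μC, V=0.83V), C3(4μF, Q=15μC, V=3.75V), C4(6μF, Q=18μC, V=3.00V)
Op 1: CLOSE 2-3: Q_total=20.00, C_total=10.00, V=2.00; Q2=12.00, Q3=8.00; dissipated=10.208
Op 2: CLOSE 4-2: Q_total=30.00, C_total=12.00, V=2.50; Q4=15.00, Q2=15.00; dissipated=1.500
Op 3: CLOSE 4-2: Q_total=30.00, C_total=12.00, V=2.50; Q4=15.00, Q2=15.00; dissipated=0.000
Op 4: CLOSE 3-4: Q_total=23.00, C_total=10.00, V=2.30; Q3=9.20, Q4=13.80; dissipated=0.300
Op 5: CLOSE 2-4: Q_total=28.80, C_total=12.00, V=2.40; Q2=14.40, Q4=14.40; dissipated=0.060
Final charges: Q1=19.00, Q2=14.40, Q3=9.20, Q4=14.40

Answer: 9.20 μC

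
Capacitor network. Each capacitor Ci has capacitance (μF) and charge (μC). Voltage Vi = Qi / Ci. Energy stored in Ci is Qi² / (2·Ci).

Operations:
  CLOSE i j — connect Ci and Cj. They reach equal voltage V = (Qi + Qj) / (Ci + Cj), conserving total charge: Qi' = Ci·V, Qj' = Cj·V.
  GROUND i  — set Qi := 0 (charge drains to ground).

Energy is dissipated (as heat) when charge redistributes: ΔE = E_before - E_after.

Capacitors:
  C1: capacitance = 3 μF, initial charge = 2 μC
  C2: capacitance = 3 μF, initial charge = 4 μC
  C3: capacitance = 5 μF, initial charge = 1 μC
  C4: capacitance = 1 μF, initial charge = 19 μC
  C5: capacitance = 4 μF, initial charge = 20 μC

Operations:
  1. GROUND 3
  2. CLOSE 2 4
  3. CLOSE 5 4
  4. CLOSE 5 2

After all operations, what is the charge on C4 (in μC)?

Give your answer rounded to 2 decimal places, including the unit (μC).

Initial: C1(3μF, Q=2μC, V=0.67V), C2(3μF, Q=4μC, V=1.33V), C3(5μF, Q=1μC, V=0.20V), C4(1μF, Q=19μC, V=19.00V), C5(4μF, Q=20μC, V=5.00V)
Op 1: GROUND 3: Q3=0; energy lost=0.100
Op 2: CLOSE 2-4: Q_total=23.00, C_total=4.00, V=5.75; Q2=17.25, Q4=5.75; dissipated=117.042
Op 3: CLOSE 5-4: Q_total=25.75, C_total=5.00, V=5.15; Q5=20.60, Q4=5.15; dissipated=0.225
Op 4: CLOSE 5-2: Q_total=37.85, C_total=7.00, V=5.41; Q5=21.63, Q2=16.22; dissipated=0.309
Final charges: Q1=2.00, Q2=16.22, Q3=0.00, Q4=5.15, Q5=21.63

Answer: 5.15 μC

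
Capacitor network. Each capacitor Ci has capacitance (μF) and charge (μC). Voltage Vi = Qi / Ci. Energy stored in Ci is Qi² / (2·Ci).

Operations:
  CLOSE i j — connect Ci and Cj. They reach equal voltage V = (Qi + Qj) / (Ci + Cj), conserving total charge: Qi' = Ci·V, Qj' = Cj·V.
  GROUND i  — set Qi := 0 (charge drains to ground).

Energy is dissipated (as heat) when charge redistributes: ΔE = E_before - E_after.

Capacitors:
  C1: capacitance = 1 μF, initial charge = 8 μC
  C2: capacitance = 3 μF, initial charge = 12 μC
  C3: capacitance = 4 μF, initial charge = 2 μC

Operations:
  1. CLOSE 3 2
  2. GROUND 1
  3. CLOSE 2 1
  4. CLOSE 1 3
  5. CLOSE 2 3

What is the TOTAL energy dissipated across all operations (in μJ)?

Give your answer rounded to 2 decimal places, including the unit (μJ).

Initial: C1(1μF, Q=8μC, V=8.00V), C2(3μF, Q=12μC, V=4.00V), C3(4μF, Q=2μC, V=0.50V)
Op 1: CLOSE 3-2: Q_total=14.00, C_total=7.00, V=2.00; Q3=8.00, Q2=6.00; dissipated=10.500
Op 2: GROUND 1: Q1=0; energy lost=32.000
Op 3: CLOSE 2-1: Q_total=6.00, C_total=4.00, V=1.50; Q2=4.50, Q1=1.50; dissipated=1.500
Op 4: CLOSE 1-3: Q_total=9.50, C_total=5.00, V=1.90; Q1=1.90, Q3=7.60; dissipated=0.100
Op 5: CLOSE 2-3: Q_total=12.10, C_total=7.00, V=1.73; Q2=5.19, Q3=6.91; dissipated=0.137
Total dissipated: 44.237 μJ

Answer: 44.24 μJ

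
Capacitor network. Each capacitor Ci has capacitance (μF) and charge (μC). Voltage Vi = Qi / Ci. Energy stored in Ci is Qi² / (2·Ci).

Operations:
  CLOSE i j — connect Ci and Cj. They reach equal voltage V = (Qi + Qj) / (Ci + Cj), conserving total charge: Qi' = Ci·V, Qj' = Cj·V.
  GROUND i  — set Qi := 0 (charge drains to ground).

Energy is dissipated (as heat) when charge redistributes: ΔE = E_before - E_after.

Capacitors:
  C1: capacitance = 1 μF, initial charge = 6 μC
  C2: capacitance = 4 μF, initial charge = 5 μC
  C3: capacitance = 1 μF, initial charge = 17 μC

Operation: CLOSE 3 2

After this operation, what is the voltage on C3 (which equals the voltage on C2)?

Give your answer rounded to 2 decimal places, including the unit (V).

Initial: C1(1μF, Q=6μC, V=6.00V), C2(4μF, Q=5μC, V=1.25V), C3(1μF, Q=17μC, V=17.00V)
Op 1: CLOSE 3-2: Q_total=22.00, C_total=5.00, V=4.40; Q3=4.40, Q2=17.60; dissipated=99.225

Answer: 4.40 V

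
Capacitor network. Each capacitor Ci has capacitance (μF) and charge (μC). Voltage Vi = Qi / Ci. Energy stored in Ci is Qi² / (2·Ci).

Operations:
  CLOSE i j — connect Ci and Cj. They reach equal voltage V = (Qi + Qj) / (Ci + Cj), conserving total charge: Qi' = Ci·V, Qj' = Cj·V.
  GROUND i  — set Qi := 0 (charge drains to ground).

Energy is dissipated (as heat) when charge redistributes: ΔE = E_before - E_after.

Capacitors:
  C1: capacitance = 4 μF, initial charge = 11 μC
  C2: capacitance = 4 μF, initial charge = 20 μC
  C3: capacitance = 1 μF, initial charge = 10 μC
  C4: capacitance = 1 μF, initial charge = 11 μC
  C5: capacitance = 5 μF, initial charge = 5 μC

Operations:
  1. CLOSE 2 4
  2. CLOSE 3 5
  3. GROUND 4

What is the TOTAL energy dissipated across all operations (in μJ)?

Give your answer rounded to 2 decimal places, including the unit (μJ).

Answer: 67.37 μJ

Derivation:
Initial: C1(4μF, Q=11μC, V=2.75V), C2(4μF, Q=20μC, V=5.00V), C3(1μF, Q=10μC, V=10.00V), C4(1μF, Q=11μC, V=11.00V), C5(5μF, Q=5μC, V=1.00V)
Op 1: CLOSE 2-4: Q_total=31.00, C_total=5.00, V=6.20; Q2=24.80, Q4=6.20; dissipated=14.400
Op 2: CLOSE 3-5: Q_total=15.00, C_total=6.00, V=2.50; Q3=2.50, Q5=12.50; dissipated=33.750
Op 3: GROUND 4: Q4=0; energy lost=19.220
Total dissipated: 67.370 μJ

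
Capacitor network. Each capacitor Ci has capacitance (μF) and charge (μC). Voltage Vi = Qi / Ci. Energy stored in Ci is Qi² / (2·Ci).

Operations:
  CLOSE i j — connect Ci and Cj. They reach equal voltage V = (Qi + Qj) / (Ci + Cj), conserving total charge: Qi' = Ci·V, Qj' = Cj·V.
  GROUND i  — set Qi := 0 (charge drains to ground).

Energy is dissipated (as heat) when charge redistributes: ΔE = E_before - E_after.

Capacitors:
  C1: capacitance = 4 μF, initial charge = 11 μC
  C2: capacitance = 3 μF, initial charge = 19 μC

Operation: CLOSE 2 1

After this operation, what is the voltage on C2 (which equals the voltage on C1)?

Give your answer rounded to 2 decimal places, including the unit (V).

Initial: C1(4μF, Q=11μC, V=2.75V), C2(3μF, Q=19μC, V=6.33V)
Op 1: CLOSE 2-1: Q_total=30.00, C_total=7.00, V=4.29; Q2=12.86, Q1=17.14; dissipated=11.006

Answer: 4.29 V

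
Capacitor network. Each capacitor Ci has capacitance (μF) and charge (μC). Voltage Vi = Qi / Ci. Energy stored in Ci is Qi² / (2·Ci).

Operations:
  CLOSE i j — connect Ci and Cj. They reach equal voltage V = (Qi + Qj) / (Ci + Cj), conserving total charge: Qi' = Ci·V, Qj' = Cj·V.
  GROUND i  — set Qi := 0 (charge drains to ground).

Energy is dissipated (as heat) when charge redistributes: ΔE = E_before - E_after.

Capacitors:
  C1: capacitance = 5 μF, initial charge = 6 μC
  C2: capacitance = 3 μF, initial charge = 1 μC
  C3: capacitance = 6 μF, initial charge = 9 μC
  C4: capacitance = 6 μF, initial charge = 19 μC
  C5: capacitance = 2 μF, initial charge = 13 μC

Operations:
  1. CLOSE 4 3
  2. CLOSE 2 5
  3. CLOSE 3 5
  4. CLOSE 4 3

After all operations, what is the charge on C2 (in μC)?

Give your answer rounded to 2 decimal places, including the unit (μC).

Answer: 8.40 μC

Derivation:
Initial: C1(5μF, Q=6μC, V=1.20V), C2(3μF, Q=1μC, V=0.33V), C3(6μF, Q=9μC, V=1.50V), C4(6μF, Q=19μC, V=3.17V), C5(2μF, Q=13μC, V=6.50V)
Op 1: CLOSE 4-3: Q_total=28.00, C_total=12.00, V=2.33; Q4=14.00, Q3=14.00; dissipated=4.167
Op 2: CLOSE 2-5: Q_total=14.00, C_total=5.00, V=2.80; Q2=8.40, Q5=5.60; dissipated=22.817
Op 3: CLOSE 3-5: Q_total=19.60, C_total=8.00, V=2.45; Q3=14.70, Q5=4.90; dissipated=0.163
Op 4: CLOSE 4-3: Q_total=28.70, C_total=12.00, V=2.39; Q4=14.35, Q3=14.35; dissipated=0.020
Final charges: Q1=6.00, Q2=8.40, Q3=14.35, Q4=14.35, Q5=4.90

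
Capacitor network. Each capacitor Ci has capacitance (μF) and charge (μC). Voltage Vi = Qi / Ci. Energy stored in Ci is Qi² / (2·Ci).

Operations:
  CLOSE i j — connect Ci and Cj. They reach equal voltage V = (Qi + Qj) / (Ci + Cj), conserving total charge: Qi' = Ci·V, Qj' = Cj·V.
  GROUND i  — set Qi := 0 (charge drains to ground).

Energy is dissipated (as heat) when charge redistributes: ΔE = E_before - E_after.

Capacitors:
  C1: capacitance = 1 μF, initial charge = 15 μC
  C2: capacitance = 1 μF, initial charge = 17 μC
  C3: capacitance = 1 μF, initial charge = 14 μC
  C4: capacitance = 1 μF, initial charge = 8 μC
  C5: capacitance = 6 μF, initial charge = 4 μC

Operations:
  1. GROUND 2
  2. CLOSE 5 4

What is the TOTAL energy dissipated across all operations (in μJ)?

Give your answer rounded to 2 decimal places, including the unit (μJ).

Initial: C1(1μF, Q=15μC, V=15.00V), C2(1μF, Q=17μC, V=17.00V), C3(1μF, Q=14μC, V=14.00V), C4(1μF, Q=8μC, V=8.00V), C5(6μF, Q=4μC, V=0.67V)
Op 1: GROUND 2: Q2=0; energy lost=144.500
Op 2: CLOSE 5-4: Q_total=12.00, C_total=7.00, V=1.71; Q5=10.29, Q4=1.71; dissipated=23.048
Total dissipated: 167.548 μJ

Answer: 167.55 μJ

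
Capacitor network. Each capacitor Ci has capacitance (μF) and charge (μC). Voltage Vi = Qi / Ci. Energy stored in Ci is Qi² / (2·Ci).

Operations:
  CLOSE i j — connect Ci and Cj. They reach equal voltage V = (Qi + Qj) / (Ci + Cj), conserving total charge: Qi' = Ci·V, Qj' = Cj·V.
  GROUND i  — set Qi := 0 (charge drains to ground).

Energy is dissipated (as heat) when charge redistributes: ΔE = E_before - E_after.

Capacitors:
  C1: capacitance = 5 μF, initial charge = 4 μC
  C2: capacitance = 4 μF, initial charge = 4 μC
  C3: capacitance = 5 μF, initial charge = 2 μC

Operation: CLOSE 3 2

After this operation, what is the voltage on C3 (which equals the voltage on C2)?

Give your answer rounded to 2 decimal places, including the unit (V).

Initial: C1(5μF, Q=4μC, V=0.80V), C2(4μF, Q=4μC, V=1.00V), C3(5μF, Q=2μC, V=0.40V)
Op 1: CLOSE 3-2: Q_total=6.00, C_total=9.00, V=0.67; Q3=3.33, Q2=2.67; dissipated=0.400

Answer: 0.67 V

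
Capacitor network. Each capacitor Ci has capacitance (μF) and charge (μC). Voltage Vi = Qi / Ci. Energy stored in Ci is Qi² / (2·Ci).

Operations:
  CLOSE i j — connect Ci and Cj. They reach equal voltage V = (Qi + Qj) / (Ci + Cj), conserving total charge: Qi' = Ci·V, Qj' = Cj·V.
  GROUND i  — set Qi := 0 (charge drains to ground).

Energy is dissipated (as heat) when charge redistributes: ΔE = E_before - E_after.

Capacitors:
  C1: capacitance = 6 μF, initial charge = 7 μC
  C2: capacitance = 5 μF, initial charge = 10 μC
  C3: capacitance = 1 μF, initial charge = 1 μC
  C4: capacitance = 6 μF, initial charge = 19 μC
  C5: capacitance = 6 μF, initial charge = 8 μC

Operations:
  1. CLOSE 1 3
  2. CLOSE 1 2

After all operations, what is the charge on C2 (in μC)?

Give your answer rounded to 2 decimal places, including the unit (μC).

Answer: 7.66 μC

Derivation:
Initial: C1(6μF, Q=7μC, V=1.17V), C2(5μF, Q=10μC, V=2.00V), C3(1μF, Q=1μC, V=1.00V), C4(6μF, Q=19μC, V=3.17V), C5(6μF, Q=8μC, V=1.33V)
Op 1: CLOSE 1-3: Q_total=8.00, C_total=7.00, V=1.14; Q1=6.86, Q3=1.14; dissipated=0.012
Op 2: CLOSE 1-2: Q_total=16.86, C_total=11.00, V=1.53; Q1=9.19, Q2=7.66; dissipated=1.002
Final charges: Q1=9.19, Q2=7.66, Q3=1.14, Q4=19.00, Q5=8.00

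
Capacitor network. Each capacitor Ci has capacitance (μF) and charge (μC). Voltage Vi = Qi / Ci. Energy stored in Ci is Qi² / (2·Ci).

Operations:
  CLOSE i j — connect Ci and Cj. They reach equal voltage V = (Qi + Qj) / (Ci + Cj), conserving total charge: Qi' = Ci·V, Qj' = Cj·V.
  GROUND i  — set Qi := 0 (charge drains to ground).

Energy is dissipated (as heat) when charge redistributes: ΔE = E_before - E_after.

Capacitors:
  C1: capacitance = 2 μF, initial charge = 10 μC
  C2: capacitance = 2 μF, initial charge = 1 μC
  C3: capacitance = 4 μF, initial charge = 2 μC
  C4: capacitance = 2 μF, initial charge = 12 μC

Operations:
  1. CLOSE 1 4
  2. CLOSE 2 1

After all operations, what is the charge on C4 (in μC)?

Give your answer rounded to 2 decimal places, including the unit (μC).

Answer: 11.00 μC

Derivation:
Initial: C1(2μF, Q=10μC, V=5.00V), C2(2μF, Q=1μC, V=0.50V), C3(4μF, Q=2μC, V=0.50V), C4(2μF, Q=12μC, V=6.00V)
Op 1: CLOSE 1-4: Q_total=22.00, C_total=4.00, V=5.50; Q1=11.00, Q4=11.00; dissipated=0.500
Op 2: CLOSE 2-1: Q_total=12.00, C_total=4.00, V=3.00; Q2=6.00, Q1=6.00; dissipated=12.500
Final charges: Q1=6.00, Q2=6.00, Q3=2.00, Q4=11.00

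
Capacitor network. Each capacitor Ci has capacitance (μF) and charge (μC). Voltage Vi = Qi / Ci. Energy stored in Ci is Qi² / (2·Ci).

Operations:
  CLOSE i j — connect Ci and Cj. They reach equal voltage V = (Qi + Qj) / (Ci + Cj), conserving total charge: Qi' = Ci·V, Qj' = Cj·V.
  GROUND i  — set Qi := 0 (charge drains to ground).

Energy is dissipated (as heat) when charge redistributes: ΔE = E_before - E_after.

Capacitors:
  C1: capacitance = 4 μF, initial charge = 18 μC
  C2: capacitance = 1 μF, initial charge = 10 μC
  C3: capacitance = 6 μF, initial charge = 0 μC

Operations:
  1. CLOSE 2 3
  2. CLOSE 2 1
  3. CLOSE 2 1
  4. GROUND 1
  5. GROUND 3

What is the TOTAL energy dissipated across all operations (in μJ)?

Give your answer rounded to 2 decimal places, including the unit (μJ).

Answer: 82.95 μJ

Derivation:
Initial: C1(4μF, Q=18μC, V=4.50V), C2(1μF, Q=10μC, V=10.00V), C3(6μF, Q=0μC, V=0.00V)
Op 1: CLOSE 2-3: Q_total=10.00, C_total=7.00, V=1.43; Q2=1.43, Q3=8.57; dissipated=42.857
Op 2: CLOSE 2-1: Q_total=19.43, C_total=5.00, V=3.89; Q2=3.89, Q1=15.54; dissipated=3.773
Op 3: CLOSE 2-1: Q_total=19.43, C_total=5.00, V=3.89; Q2=3.89, Q1=15.54; dissipated=0.000
Op 4: GROUND 1: Q1=0; energy lost=30.198
Op 5: GROUND 3: Q3=0; energy lost=6.122
Total dissipated: 82.951 μJ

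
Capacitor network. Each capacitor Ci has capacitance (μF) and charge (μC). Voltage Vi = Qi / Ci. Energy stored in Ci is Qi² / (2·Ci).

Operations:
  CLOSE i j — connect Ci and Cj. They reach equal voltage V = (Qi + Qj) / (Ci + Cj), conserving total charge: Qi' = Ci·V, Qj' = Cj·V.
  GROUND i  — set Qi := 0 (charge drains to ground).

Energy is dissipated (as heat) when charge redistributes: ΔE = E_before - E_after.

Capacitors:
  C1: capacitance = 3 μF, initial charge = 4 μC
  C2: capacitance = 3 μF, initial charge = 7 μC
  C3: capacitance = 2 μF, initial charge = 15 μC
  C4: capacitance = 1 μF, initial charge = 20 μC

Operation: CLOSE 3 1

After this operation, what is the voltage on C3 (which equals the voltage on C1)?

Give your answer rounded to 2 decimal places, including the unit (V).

Answer: 3.80 V

Derivation:
Initial: C1(3μF, Q=4μC, V=1.33V), C2(3μF, Q=7μC, V=2.33V), C3(2μF, Q=15μC, V=7.50V), C4(1μF, Q=20μC, V=20.00V)
Op 1: CLOSE 3-1: Q_total=19.00, C_total=5.00, V=3.80; Q3=7.60, Q1=11.40; dissipated=22.817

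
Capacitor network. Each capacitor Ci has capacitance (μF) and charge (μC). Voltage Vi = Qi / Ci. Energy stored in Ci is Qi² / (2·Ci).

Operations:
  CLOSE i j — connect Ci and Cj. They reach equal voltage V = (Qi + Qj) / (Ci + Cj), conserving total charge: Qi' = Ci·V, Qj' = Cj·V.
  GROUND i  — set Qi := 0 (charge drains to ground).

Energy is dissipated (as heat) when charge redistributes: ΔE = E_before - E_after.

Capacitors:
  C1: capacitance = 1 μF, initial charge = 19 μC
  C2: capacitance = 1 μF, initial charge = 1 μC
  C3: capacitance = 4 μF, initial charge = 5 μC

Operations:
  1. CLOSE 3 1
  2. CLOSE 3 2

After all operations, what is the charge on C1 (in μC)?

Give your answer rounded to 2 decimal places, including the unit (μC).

Initial: C1(1μF, Q=19μC, V=19.00V), C2(1μF, Q=1μC, V=1.00V), C3(4μF, Q=5μC, V=1.25V)
Op 1: CLOSE 3-1: Q_total=24.00, C_total=5.00, V=4.80; Q3=19.20, Q1=4.80; dissipated=126.025
Op 2: CLOSE 3-2: Q_total=20.20, C_total=5.00, V=4.04; Q3=16.16, Q2=4.04; dissipated=5.776
Final charges: Q1=4.80, Q2=4.04, Q3=16.16

Answer: 4.80 μC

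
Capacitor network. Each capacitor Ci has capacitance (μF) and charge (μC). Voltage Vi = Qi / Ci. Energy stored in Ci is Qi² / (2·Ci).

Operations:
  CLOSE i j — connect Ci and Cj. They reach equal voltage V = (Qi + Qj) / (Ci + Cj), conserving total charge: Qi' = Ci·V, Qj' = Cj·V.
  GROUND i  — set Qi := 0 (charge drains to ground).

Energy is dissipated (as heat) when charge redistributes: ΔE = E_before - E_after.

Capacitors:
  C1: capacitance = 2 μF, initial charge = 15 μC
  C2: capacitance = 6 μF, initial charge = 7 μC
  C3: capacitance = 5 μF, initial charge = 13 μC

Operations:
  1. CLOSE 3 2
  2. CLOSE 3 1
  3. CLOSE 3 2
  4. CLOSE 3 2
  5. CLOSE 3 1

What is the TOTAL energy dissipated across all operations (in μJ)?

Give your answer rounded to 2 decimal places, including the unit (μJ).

Initial: C1(2μF, Q=15μC, V=7.50V), C2(6μF, Q=7μC, V=1.17V), C3(5μF, Q=13μC, V=2.60V)
Op 1: CLOSE 3-2: Q_total=20.00, C_total=11.00, V=1.82; Q3=9.09, Q2=10.91; dissipated=2.802
Op 2: CLOSE 3-1: Q_total=24.09, C_total=7.00, V=3.44; Q3=17.21, Q1=6.88; dissipated=23.059
Op 3: CLOSE 3-2: Q_total=28.12, C_total=11.00, V=2.56; Q3=12.78, Q2=15.34; dissipated=3.594
Op 4: CLOSE 3-2: Q_total=28.12, C_total=11.00, V=2.56; Q3=12.78, Q2=15.34; dissipated=0.000
Op 5: CLOSE 3-1: Q_total=19.66, C_total=7.00, V=2.81; Q3=14.05, Q1=5.62; dissipated=0.560
Total dissipated: 30.015 μJ

Answer: 30.01 μJ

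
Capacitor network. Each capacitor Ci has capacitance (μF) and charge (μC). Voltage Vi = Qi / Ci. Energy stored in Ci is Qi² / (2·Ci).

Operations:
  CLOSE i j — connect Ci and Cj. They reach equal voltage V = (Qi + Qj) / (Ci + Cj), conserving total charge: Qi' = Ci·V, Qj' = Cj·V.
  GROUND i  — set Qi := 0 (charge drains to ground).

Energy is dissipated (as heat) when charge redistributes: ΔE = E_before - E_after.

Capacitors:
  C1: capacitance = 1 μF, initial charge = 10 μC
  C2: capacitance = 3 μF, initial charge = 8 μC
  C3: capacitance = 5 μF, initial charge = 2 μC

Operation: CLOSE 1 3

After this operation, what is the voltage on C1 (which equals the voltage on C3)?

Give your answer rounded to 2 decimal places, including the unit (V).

Initial: C1(1μF, Q=10μC, V=10.00V), C2(3μF, Q=8μC, V=2.67V), C3(5μF, Q=2μC, V=0.40V)
Op 1: CLOSE 1-3: Q_total=12.00, C_total=6.00, V=2.00; Q1=2.00, Q3=10.00; dissipated=38.400

Answer: 2.00 V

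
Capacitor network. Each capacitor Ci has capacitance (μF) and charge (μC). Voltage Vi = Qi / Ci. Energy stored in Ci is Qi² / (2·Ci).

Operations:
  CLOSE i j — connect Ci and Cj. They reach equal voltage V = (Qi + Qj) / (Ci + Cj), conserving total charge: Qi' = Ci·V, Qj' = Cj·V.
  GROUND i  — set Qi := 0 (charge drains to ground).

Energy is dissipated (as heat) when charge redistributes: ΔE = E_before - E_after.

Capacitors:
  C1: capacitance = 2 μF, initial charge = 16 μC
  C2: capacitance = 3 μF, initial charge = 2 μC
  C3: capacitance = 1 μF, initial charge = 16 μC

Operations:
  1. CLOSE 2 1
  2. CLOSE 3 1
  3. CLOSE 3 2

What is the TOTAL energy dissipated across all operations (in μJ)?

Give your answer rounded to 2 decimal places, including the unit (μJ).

Initial: C1(2μF, Q=16μC, V=8.00V), C2(3μF, Q=2μC, V=0.67V), C3(1μF, Q=16μC, V=16.00V)
Op 1: CLOSE 2-1: Q_total=18.00, C_total=5.00, V=3.60; Q2=10.80, Q1=7.20; dissipated=32.267
Op 2: CLOSE 3-1: Q_total=23.20, C_total=3.00, V=7.73; Q3=7.73, Q1=15.47; dissipated=51.253
Op 3: CLOSE 3-2: Q_total=18.53, C_total=4.00, V=4.63; Q3=4.63, Q2=13.90; dissipated=6.407
Total dissipated: 89.927 μJ

Answer: 89.93 μJ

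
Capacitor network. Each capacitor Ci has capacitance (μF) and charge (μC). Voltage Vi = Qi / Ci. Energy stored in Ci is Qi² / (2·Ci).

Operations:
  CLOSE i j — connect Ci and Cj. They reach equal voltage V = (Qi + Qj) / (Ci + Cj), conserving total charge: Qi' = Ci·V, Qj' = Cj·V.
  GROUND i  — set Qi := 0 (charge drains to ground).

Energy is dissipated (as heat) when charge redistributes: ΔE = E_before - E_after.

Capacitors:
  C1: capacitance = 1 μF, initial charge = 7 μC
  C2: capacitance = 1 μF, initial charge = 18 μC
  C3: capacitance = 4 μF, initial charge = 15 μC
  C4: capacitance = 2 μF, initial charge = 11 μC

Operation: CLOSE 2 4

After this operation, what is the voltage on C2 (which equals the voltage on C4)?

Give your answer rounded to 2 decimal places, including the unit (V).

Initial: C1(1μF, Q=7μC, V=7.00V), C2(1μF, Q=18μC, V=18.00V), C3(4μF, Q=15μC, V=3.75V), C4(2μF, Q=11μC, V=5.50V)
Op 1: CLOSE 2-4: Q_total=29.00, C_total=3.00, V=9.67; Q2=9.67, Q4=19.33; dissipated=52.083

Answer: 9.67 V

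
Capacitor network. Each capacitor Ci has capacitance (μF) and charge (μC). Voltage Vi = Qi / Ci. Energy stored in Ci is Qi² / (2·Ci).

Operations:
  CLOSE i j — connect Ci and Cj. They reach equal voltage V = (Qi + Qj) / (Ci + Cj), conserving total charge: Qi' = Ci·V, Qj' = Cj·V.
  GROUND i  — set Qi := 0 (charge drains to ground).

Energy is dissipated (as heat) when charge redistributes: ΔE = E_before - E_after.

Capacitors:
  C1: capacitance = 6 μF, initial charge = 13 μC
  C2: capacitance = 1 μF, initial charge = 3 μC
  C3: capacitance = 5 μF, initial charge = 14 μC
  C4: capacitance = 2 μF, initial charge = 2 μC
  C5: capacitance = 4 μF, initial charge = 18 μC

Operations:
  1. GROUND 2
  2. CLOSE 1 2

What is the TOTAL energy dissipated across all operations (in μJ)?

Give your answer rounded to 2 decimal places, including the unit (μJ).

Answer: 6.51 μJ

Derivation:
Initial: C1(6μF, Q=13μC, V=2.17V), C2(1μF, Q=3μC, V=3.00V), C3(5μF, Q=14μC, V=2.80V), C4(2μF, Q=2μC, V=1.00V), C5(4μF, Q=18μC, V=4.50V)
Op 1: GROUND 2: Q2=0; energy lost=4.500
Op 2: CLOSE 1-2: Q_total=13.00, C_total=7.00, V=1.86; Q1=11.14, Q2=1.86; dissipated=2.012
Total dissipated: 6.512 μJ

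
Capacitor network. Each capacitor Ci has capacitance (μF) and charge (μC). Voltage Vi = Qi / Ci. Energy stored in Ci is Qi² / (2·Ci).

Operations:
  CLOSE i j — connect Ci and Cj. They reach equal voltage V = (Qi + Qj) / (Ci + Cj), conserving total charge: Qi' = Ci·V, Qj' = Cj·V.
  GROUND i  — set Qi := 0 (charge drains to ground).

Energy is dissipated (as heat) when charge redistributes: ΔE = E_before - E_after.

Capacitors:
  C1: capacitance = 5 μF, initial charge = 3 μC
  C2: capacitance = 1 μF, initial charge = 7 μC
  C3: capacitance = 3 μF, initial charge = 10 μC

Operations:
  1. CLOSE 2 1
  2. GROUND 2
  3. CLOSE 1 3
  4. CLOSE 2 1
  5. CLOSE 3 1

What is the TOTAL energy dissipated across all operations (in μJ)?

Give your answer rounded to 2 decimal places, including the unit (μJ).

Answer: 23.38 μJ

Derivation:
Initial: C1(5μF, Q=3μC, V=0.60V), C2(1μF, Q=7μC, V=7.00V), C3(3μF, Q=10μC, V=3.33V)
Op 1: CLOSE 2-1: Q_total=10.00, C_total=6.00, V=1.67; Q2=1.67, Q1=8.33; dissipated=17.067
Op 2: GROUND 2: Q2=0; energy lost=1.389
Op 3: CLOSE 1-3: Q_total=18.33, C_total=8.00, V=2.29; Q1=11.46, Q3=6.88; dissipated=2.604
Op 4: CLOSE 2-1: Q_total=11.46, C_total=6.00, V=1.91; Q2=1.91, Q1=9.55; dissipated=2.188
Op 5: CLOSE 3-1: Q_total=16.42, C_total=8.00, V=2.05; Q3=6.16, Q1=10.26; dissipated=0.137
Total dissipated: 23.385 μJ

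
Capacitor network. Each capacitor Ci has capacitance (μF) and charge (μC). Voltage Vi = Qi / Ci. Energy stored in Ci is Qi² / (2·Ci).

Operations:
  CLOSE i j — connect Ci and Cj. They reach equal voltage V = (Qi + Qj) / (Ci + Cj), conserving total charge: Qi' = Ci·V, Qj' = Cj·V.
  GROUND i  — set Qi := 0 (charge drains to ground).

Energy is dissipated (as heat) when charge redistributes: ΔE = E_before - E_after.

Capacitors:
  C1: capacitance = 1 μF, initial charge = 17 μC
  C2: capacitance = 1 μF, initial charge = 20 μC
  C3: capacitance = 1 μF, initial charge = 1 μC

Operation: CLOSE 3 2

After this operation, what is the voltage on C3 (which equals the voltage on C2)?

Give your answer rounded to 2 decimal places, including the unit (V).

Answer: 10.50 V

Derivation:
Initial: C1(1μF, Q=17μC, V=17.00V), C2(1μF, Q=20μC, V=20.00V), C3(1μF, Q=1μC, V=1.00V)
Op 1: CLOSE 3-2: Q_total=21.00, C_total=2.00, V=10.50; Q3=10.50, Q2=10.50; dissipated=90.250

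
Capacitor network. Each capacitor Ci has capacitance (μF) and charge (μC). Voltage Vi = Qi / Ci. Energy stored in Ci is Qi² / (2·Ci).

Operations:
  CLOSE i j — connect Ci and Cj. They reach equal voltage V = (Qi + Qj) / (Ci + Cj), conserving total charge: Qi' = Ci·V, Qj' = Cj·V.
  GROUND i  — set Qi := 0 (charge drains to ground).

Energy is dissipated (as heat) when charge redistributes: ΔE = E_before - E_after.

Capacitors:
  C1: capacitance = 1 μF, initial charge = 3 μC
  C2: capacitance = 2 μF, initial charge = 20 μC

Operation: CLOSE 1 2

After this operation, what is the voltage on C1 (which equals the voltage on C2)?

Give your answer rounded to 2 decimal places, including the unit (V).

Initial: C1(1μF, Q=3μC, V=3.00V), C2(2μF, Q=20μC, V=10.00V)
Op 1: CLOSE 1-2: Q_total=23.00, C_total=3.00, V=7.67; Q1=7.67, Q2=15.33; dissipated=16.333

Answer: 7.67 V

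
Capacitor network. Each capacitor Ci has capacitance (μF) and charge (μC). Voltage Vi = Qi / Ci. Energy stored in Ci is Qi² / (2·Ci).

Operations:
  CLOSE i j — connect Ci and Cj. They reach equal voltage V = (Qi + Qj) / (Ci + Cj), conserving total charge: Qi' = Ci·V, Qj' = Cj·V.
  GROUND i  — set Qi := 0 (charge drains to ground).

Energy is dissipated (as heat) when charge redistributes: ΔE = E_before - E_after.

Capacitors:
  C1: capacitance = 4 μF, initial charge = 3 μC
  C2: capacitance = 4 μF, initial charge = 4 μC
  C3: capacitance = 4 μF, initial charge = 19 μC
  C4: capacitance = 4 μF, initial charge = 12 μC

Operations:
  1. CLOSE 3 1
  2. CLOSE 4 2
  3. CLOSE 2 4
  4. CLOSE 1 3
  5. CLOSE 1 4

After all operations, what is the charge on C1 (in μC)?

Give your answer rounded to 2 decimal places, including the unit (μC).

Initial: C1(4μF, Q=3μC, V=0.75V), C2(4μF, Q=4μC, V=1.00V), C3(4μF, Q=19μC, V=4.75V), C4(4μF, Q=12μC, V=3.00V)
Op 1: CLOSE 3-1: Q_total=22.00, C_total=8.00, V=2.75; Q3=11.00, Q1=11.00; dissipated=16.000
Op 2: CLOSE 4-2: Q_total=16.00, C_total=8.00, V=2.00; Q4=8.00, Q2=8.00; dissipated=4.000
Op 3: CLOSE 2-4: Q_total=16.00, C_total=8.00, V=2.00; Q2=8.00, Q4=8.00; dissipated=0.000
Op 4: CLOSE 1-3: Q_total=22.00, C_total=8.00, V=2.75; Q1=11.00, Q3=11.00; dissipated=0.000
Op 5: CLOSE 1-4: Q_total=19.00, C_total=8.00, V=2.38; Q1=9.50, Q4=9.50; dissipated=0.562
Final charges: Q1=9.50, Q2=8.00, Q3=11.00, Q4=9.50

Answer: 9.50 μC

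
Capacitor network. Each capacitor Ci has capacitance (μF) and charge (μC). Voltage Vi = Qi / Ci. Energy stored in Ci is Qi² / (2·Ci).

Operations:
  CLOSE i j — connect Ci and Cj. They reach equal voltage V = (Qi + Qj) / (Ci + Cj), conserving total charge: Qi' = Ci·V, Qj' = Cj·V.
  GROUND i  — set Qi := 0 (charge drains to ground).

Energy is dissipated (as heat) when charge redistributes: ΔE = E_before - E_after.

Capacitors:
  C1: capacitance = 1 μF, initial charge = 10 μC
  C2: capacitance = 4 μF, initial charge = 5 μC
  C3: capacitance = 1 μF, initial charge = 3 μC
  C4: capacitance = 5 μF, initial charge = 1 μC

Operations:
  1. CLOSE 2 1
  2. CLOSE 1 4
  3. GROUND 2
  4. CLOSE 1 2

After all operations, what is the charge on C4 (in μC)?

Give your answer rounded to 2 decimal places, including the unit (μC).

Answer: 3.33 μC

Derivation:
Initial: C1(1μF, Q=10μC, V=10.00V), C2(4μF, Q=5μC, V=1.25V), C3(1μF, Q=3μC, V=3.00V), C4(5μF, Q=1μC, V=0.20V)
Op 1: CLOSE 2-1: Q_total=15.00, C_total=5.00, V=3.00; Q2=12.00, Q1=3.00; dissipated=30.625
Op 2: CLOSE 1-4: Q_total=4.00, C_total=6.00, V=0.67; Q1=0.67, Q4=3.33; dissipated=3.267
Op 3: GROUND 2: Q2=0; energy lost=18.000
Op 4: CLOSE 1-2: Q_total=0.67, C_total=5.00, V=0.13; Q1=0.13, Q2=0.53; dissipated=0.178
Final charges: Q1=0.13, Q2=0.53, Q3=3.00, Q4=3.33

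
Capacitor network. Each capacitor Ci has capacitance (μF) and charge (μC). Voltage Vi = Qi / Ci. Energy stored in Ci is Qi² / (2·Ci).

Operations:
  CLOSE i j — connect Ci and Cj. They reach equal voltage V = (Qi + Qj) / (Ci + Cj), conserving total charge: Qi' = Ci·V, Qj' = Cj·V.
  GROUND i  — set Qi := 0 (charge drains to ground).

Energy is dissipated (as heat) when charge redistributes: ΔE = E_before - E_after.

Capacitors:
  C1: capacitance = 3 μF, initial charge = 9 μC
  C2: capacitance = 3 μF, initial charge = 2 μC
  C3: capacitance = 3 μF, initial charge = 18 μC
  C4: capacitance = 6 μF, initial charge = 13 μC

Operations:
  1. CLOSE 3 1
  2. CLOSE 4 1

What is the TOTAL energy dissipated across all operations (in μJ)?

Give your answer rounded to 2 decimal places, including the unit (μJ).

Answer: 12.19 μJ

Derivation:
Initial: C1(3μF, Q=9μC, V=3.00V), C2(3μF, Q=2μC, V=0.67V), C3(3μF, Q=18μC, V=6.00V), C4(6μF, Q=13μC, V=2.17V)
Op 1: CLOSE 3-1: Q_total=27.00, C_total=6.00, V=4.50; Q3=13.50, Q1=13.50; dissipated=6.750
Op 2: CLOSE 4-1: Q_total=26.50, C_total=9.00, V=2.94; Q4=17.67, Q1=8.83; dissipated=5.444
Total dissipated: 12.194 μJ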